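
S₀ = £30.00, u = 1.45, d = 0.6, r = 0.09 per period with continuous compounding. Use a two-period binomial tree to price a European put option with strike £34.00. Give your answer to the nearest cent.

Risk-neutral probability p = (e^0.09 − 0.6)/(1.45 − 0.6) = 0.4942/0.8500 = 0.5814
Terminal stock prices: S_uu = 63.08, S_ud = 26.1, S_dd = 10.8
Terminal payoffs (K − S): max(-29.08, 0) = 0, max(7.9, 0) = 7.9, max(23.2, 0) = 23.2
Node u (S = 43.5): V_u = e^(−0.09)·[0.5814·0.0000 + 0.4186·7.9000] = 3.0224
Node d (S = 18): V_d = e^(−0.09)·[0.5814·7.9000 + 0.4186·23.2000] = 13.0737
Node 0 (S = 30): V_0 = e^(−0.09)·[0.5814·3.0224 + 0.4186·13.0737] = 6.6078

£6.61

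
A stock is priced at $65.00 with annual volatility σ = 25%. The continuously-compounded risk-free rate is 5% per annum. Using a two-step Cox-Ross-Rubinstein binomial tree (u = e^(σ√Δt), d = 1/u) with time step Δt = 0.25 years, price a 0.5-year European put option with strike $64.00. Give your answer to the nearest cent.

$3.02

CRR parameters: u = e^(σ√Δt) = e^(0.25·√0.25) = 1.1331, d = 1/u = 0.8825
Per-period rate: rΔt = 0.05·0.25 = 0.0125, so R = e^0.0125 = 1.0126
Risk-neutral probability p = (e^0.0125 − 0.8825)/(1.1331 − 0.8825) = 0.1301/0.2507 = 0.5190
Terminal stock prices: S_uu = 83.46, S_ud = 65, S_dd = 50.62
Terminal payoffs (K − S): max(-19.46, 0) = 0, max(-1, 0) = 0, max(13.38, 0) = 13.38
Node u (S = 73.65): V_u = e^(−0.0125)·[0.5190·0.0000 + 0.4810·0.0000] = 0.0000
Node d (S = 57.36): V_d = e^(−0.0125)·[0.5190·0.0000 + 0.4810·13.3779] = 6.3552
Node 0 (S = 65): V_0 = e^(−0.0125)·[0.5190·0.0000 + 0.4810·6.3552] = 3.0190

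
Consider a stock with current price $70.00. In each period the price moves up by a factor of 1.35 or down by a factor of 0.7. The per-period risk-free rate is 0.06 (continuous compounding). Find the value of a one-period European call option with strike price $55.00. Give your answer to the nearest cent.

$20.71

Risk-neutral probability p = (e^0.06 − 0.7)/(1.35 − 0.7) = 0.3618/0.6500 = 0.5567
Terminal stock prices: S_u = 94.5, S_d = 49
Terminal payoffs (S − K): max(39.5, 0) = 39.5, max(-6, 0) = 0
Node 0 (S = 70): V_0 = e^(−0.06)·[0.5567·39.5000 + 0.4433·0.0000] = 20.7080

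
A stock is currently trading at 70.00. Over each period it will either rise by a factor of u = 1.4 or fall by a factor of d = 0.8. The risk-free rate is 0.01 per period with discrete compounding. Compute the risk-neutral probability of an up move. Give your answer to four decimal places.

p = 0.3500

Risk-neutral probability p = (1 + 0.01 − 0.8)/(1.4 − 0.8) = 0.2100/0.6000 = 0.3500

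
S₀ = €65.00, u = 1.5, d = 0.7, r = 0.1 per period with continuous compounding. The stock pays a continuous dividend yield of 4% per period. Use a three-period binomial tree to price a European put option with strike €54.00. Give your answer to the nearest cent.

Per-period risk-free factor R = e^0.1 = 1.1052; dividend-adjusted growth = e^(0.1−0.04) = 1.0618.
Risk-neutral probability p = (1.0618 − 0.7)/(1.5 − 0.7) = 0.3618/0.8000 = 0.4523
Terminal stock prices: S_uuu = 219.4, S_uud = 102.4, S_udd = 47.77, S_ddd = 22.29
Terminal payoffs (K − S): max(-165.4, 0) = 0, max(-48.38, 0) = 0, max(6.225, 0) = 6.225, max(31.71, 0) = 31.71
Node uu (S = 146.2): V_uu = e^(−0.1)·[0.4523·0.0000 + 0.5477·0.0000] = 0.0000
Node ud (S = 68.25): V_ud = e^(−0.1)·[0.4523·0.0000 + 0.5477·6.2250] = 3.0850
Node dd (S = 31.85): V_dd = e^(−0.1)·[0.4523·6.2250 + 0.5477·31.7050] = 18.2601
Node u (S = 97.5): V_u = e^(−0.1)·[0.4523·0.0000 + 0.5477·3.0850] = 1.5289
Node d (S = 45.5): V_d = e^(−0.1)·[0.4523·3.0850 + 0.5477·18.2601] = 10.3119
Node 0 (S = 65): V_0 = e^(−0.1)·[0.4523·1.5289 + 0.5477·10.3119] = 5.7361

€5.74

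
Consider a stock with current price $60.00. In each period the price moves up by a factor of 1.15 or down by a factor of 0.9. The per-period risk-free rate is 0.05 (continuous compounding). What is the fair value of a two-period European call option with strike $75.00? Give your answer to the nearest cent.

$1.44

Risk-neutral probability p = (e^0.05 − 0.9)/(1.15 − 0.9) = 0.1513/0.2500 = 0.6051
Terminal stock prices: S_uu = 79.35, S_ud = 62.1, S_dd = 48.6
Terminal payoffs (S − K): max(4.35, 0) = 4.35, max(-12.9, 0) = 0, max(-26.4, 0) = 0
Node u (S = 69): V_u = e^(−0.05)·[0.6051·4.3500 + 0.3949·0.0000] = 2.5037
Node d (S = 54): V_d = e^(−0.05)·[0.6051·0.0000 + 0.3949·0.0000] = 0.0000
Node 0 (S = 60): V_0 = e^(−0.05)·[0.6051·2.5037 + 0.3949·0.0000] = 1.4411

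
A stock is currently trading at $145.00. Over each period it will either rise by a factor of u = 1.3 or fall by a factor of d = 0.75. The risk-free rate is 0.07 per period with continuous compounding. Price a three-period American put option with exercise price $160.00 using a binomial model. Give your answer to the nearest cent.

$24.15

Risk-neutral probability p = (e^0.07 − 0.75)/(1.3 − 0.75) = 0.3225/0.5500 = 0.5864
Terminal stock prices: S_uuu = 318.6, S_uud = 183.8, S_udd = 106, S_ddd = 61.17
Terminal payoffs (K − S): max(-158.6, 0) = 0, max(-23.79, 0) = 0, max(53.97, 0) = 53.97, max(98.83, 0) = 98.83
Node uu (S = 245.1): continuation = e^(−0.07)·[0.5864·0.0000 + 0.4136·0.0000] = 0.0000; exercise value = 0.0000 ≤ continuation, so V_uu = 0.0000
Node ud (S = 141.4): continuation = e^(−0.07)·[0.5864·0.0000 + 0.4136·53.9688] = 20.8135; exercise value = 18.6250 ≤ continuation, so V_ud = 20.8135
Node dd (S = 81.56): continuation = e^(−0.07)·[0.5864·53.9688 + 0.4136·98.8281] = 67.6205; exercise value = 78.4375 > continuation, so V_dd = 78.4375 (exercise)
Node u (S = 188.5): continuation = e^(−0.07)·[0.5864·0.0000 + 0.4136·20.8135] = 8.0269; exercise value = 0.0000 ≤ continuation, so V_u = 8.0269
Node d (S = 108.8): continuation = e^(−0.07)·[0.5864·20.8135 + 0.4136·78.4375] = 41.6295; exercise value = 51.2500 > continuation, so V_d = 51.2500 (exercise)
Node 0 (S = 145): continuation = e^(−0.07)·[0.5864·8.0269 + 0.4136·51.2500] = 24.1536; exercise value = 15.0000 ≤ continuation, so V_0 = 24.1536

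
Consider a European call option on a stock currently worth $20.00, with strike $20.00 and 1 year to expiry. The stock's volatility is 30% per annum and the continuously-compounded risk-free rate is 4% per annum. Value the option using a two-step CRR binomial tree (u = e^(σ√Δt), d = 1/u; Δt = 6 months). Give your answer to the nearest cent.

$2.48

CRR parameters: u = e^(σ√Δt) = e^(0.3·√0.5) = 1.2363, d = 1/u = 0.8089
Per-period rate: rΔt = 0.04·0.5 = 0.02, so R = e^0.02 = 1.0202
Risk-neutral probability p = (e^0.02 − 0.8089)/(1.2363 − 0.8089) = 0.2113/0.4275 = 0.4944
Terminal stock prices: S_uu = 30.57, S_ud = 20, S_dd = 13.09
Terminal payoffs (S − K): max(10.57, 0) = 10.57, max(0, 0) = 0, max(-6.915, 0) = 0
Node u (S = 24.73): V_u = e^(−0.02)·[0.4944·10.5693 + 0.5056·0.0000] = 5.1222
Node d (S = 16.18): V_d = e^(−0.02)·[0.4944·0.0000 + 0.5056·0.0000] = 0.0000
Node 0 (S = 20): V_0 = e^(−0.02)·[0.4944·5.1222 + 0.5056·0.0000] = 2.4824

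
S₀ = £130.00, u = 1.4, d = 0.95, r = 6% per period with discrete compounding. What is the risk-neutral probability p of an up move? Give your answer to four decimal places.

Risk-neutral probability p = (1 + 0.06 − 0.95)/(1.4 − 0.95) = 0.1100/0.4500 = 0.2444

p = 0.2444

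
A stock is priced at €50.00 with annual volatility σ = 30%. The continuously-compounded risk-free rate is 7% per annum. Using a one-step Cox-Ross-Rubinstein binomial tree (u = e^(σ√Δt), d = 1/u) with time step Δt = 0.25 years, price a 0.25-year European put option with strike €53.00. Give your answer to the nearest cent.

€4.69

CRR parameters: u = e^(σ√Δt) = e^(0.3·√0.25) = 1.1618, d = 1/u = 0.8607
Per-period rate: rΔt = 0.07·0.25 = 0.0175, so R = e^0.0175 = 1.0177
Risk-neutral probability p = (e^0.0175 − 0.8607)/(1.1618 − 0.8607) = 0.1569/0.3011 = 0.5212
Terminal stock prices: S_u = 58.09, S_d = 43.04
Terminal payoffs (K − S): max(-5.092, 0) = 0, max(9.965, 0) = 9.965
Node 0 (S = 50): V_0 = e^(−0.0175)·[0.5212·0.0000 + 0.4788·9.9646] = 4.6883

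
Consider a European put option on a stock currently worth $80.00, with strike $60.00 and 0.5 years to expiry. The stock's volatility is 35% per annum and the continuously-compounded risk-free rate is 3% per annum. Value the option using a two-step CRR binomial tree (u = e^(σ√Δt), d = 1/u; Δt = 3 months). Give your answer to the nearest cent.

$0.97

CRR parameters: u = e^(σ√Δt) = e^(0.35·√0.25) = 1.1912, d = 1/u = 0.8395
Per-period rate: rΔt = 0.03·0.25 = 0.0075, so R = e^0.0075 = 1.0075
Risk-neutral probability p = (e^0.0075 − 0.8395)/(1.1912 − 0.8395) = 0.1681/0.3518 = 0.4778
Terminal stock prices: S_uu = 113.5, S_ud = 80, S_dd = 56.38
Terminal payoffs (K − S): max(-53.53, 0) = 0, max(-20, 0) = 0, max(3.625, 0) = 3.625
Node u (S = 95.3): V_u = e^(−0.0075)·[0.4778·0.0000 + 0.5222·0.0000] = 0.0000
Node d (S = 67.16): V_d = e^(−0.0075)·[0.4778·0.0000 + 0.5222·3.6250] = 1.8789
Node 0 (S = 80): V_0 = e^(−0.0075)·[0.4778·0.0000 + 0.5222·1.8789] = 0.9739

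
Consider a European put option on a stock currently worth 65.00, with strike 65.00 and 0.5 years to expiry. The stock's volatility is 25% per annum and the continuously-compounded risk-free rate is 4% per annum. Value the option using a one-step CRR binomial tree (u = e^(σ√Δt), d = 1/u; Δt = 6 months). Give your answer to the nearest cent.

CRR parameters: u = e^(σ√Δt) = e^(0.25·√0.5) = 1.1934, d = 1/u = 0.8380
Per-period rate: rΔt = 0.04·0.5 = 0.02, so R = e^0.02 = 1.0202
Risk-neutral probability p = (e^0.02 − 0.8380)/(1.1934 − 0.8380) = 0.1822/0.3554 = 0.5128
Terminal stock prices: S_u = 77.57, S_d = 54.47
Terminal payoffs (K − S): max(-12.57, 0) = 0, max(10.53, 0) = 10.53
Node 0 (S = 65): V_0 = e^(−0.02)·[0.5128·0.0000 + 0.4872·10.5322] = 5.0301

5.03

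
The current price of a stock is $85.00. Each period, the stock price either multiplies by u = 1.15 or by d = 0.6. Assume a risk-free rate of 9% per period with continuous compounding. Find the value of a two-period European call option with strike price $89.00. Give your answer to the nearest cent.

$15.79

Risk-neutral probability p = (e^0.09 − 0.6)/(1.15 − 0.6) = 0.4942/0.5500 = 0.8985
Terminal stock prices: S_uu = 112.4, S_ud = 58.65, S_dd = 30.6
Terminal payoffs (S − K): max(23.41, 0) = 23.41, max(-30.35, 0) = 0, max(-58.4, 0) = 0
Node u (S = 97.75): V_u = e^(−0.09)·[0.8985·23.4125 + 0.1015·0.0000] = 19.2255
Node d (S = 51): V_d = e^(−0.09)·[0.8985·0.0000 + 0.1015·0.0000] = 0.0000
Node 0 (S = 85): V_0 = e^(−0.09)·[0.8985·19.2255 + 0.1015·0.0000] = 15.7874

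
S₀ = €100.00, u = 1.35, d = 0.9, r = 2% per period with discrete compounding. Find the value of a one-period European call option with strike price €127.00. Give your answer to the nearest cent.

Risk-neutral probability p = (1 + 0.02 − 0.9)/(1.35 − 0.9) = 0.1200/0.4500 = 0.2667
Terminal stock prices: S_u = 135, S_d = 90
Terminal payoffs (S − K): max(8, 0) = 8, max(-37, 0) = 0
Node 0 (S = 100): V_0 = 1/1.02·[0.2667·8.0000 + 0.7333·0.0000] = 2.0915

€2.09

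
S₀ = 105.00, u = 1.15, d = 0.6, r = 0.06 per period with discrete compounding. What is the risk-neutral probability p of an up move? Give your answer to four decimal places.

Risk-neutral probability p = (1 + 0.06 − 0.6)/(1.15 − 0.6) = 0.4600/0.5500 = 0.8364

p = 0.8364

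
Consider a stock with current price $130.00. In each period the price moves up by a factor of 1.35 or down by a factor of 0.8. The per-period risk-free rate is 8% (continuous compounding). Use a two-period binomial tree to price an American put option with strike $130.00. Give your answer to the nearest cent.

Risk-neutral probability p = (e^0.08 − 0.8)/(1.35 − 0.8) = 0.2833/0.5500 = 0.5151
Terminal stock prices: S_uu = 236.9, S_ud = 140.4, S_dd = 83.2
Terminal payoffs (K − S): max(-106.9, 0) = 0, max(-10.4, 0) = 0, max(46.8, 0) = 46.8
Node u (S = 175.5): continuation = e^(−0.08)·[0.5151·0.0000 + 0.4849·0.0000] = 0.0000; exercise value = 0.0000 ≤ continuation, so V_u = 0.0000
Node d (S = 104): continuation = e^(−0.08)·[0.5151·0.0000 + 0.4849·46.8000] = 20.9500; exercise value = 26.0000 > continuation, so V_d = 26.0000 (exercise)
Node 0 (S = 130): continuation = e^(−0.08)·[0.5151·0.0000 + 0.4849·26.0000] = 11.6389; exercise value = 0.0000 ≤ continuation, so V_0 = 11.6389

$11.64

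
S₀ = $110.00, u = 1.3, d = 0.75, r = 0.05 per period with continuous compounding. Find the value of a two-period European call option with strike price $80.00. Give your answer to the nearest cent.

$40.97

Risk-neutral probability p = (e^0.05 − 0.75)/(1.3 − 0.75) = 0.3013/0.5500 = 0.5478
Terminal stock prices: S_uu = 185.9, S_ud = 107.2, S_dd = 61.88
Terminal payoffs (S − K): max(105.9, 0) = 105.9, max(27.25, 0) = 27.25, max(-18.12, 0) = 0
Node u (S = 143): V_u = e^(−0.05)·[0.5478·105.9000 + 0.4522·27.2500] = 66.9016
Node d (S = 82.5): V_d = e^(−0.05)·[0.5478·27.2500 + 0.4522·0.0000] = 14.1986
Node 0 (S = 110): V_0 = e^(−0.05)·[0.5478·66.9016 + 0.4522·14.1986] = 40.9671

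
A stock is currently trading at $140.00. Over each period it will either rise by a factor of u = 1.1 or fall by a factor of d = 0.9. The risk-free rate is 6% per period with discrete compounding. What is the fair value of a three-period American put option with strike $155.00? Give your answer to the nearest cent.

$15.00

Risk-neutral probability p = (1 + 0.06 − 0.9)/(1.1 − 0.9) = 0.1600/0.2000 = 0.8000
Terminal stock prices: S_uuu = 186.3, S_uud = 152.5, S_udd = 124.7, S_ddd = 102.1
Terminal payoffs (K − S): max(-31.34, 0) = 0, max(2.54, 0) = 2.54, max(30.26, 0) = 30.26, max(52.94, 0) = 52.94
Node uu (S = 169.4): continuation = 1/1.06·[0.8000·0.0000 + 0.2000·2.5400] = 0.4792; exercise value = 0.0000 ≤ continuation, so V_uu = 0.4792
Node ud (S = 138.6): continuation = 1/1.06·[0.8000·2.5400 + 0.2000·30.2600] = 7.6264; exercise value = 16.4000 > continuation, so V_ud = 16.4000 (exercise)
Node dd (S = 113.4): continuation = 1/1.06·[0.8000·30.2600 + 0.2000·52.9400] = 32.8264; exercise value = 41.6000 > continuation, so V_dd = 41.6000 (exercise)
Node u (S = 154): continuation = 1/1.06·[0.8000·0.4792 + 0.2000·16.4000] = 3.4560; exercise value = 1.0000 ≤ continuation, so V_u = 3.4560
Node d (S = 126): continuation = 1/1.06·[0.8000·16.4000 + 0.2000·41.6000] = 20.2264; exercise value = 29.0000 > continuation, so V_d = 29.0000 (exercise)
Node 0 (S = 140): continuation = 1/1.06·[0.8000·3.4560 + 0.2000·29.0000] = 8.0800; exercise value = 15.0000 > continuation, so V_0 = 15.0000 (exercise)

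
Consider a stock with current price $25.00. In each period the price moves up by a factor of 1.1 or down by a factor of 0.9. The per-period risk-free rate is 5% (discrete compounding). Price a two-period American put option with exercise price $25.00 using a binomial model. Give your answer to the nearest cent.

$0.64

Risk-neutral probability p = (1 + 0.05 − 0.9)/(1.1 − 0.9) = 0.1500/0.2000 = 0.7500
Terminal stock prices: S_uu = 30.25, S_ud = 24.75, S_dd = 20.25
Terminal payoffs (K − S): max(-5.25, 0) = 0, max(0.25, 0) = 0.25, max(4.75, 0) = 4.75
Node u (S = 27.5): continuation = 1/1.05·[0.7500·0.0000 + 0.2500·0.2500] = 0.0595; exercise value = 0.0000 ≤ continuation, so V_u = 0.0595
Node d (S = 22.5): continuation = 1/1.05·[0.7500·0.2500 + 0.2500·4.7500] = 1.3095; exercise value = 2.5000 > continuation, so V_d = 2.5000 (exercise)
Node 0 (S = 25): continuation = 1/1.05·[0.7500·0.0595 + 0.2500·2.5000] = 0.6378; exercise value = 0.0000 ≤ continuation, so V_0 = 0.6378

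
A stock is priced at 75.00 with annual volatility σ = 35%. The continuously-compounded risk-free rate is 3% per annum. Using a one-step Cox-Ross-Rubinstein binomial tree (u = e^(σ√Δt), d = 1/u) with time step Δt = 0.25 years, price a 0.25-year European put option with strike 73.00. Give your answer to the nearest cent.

5.20

CRR parameters: u = e^(σ√Δt) = e^(0.35·√0.25) = 1.1912, d = 1/u = 0.8395
Per-period rate: rΔt = 0.03·0.25 = 0.0075, so R = e^0.0075 = 1.0075
Risk-neutral probability p = (e^0.0075 − 0.8395)/(1.1912 − 0.8395) = 0.1681/0.3518 = 0.4778
Terminal stock prices: S_u = 89.34, S_d = 62.96
Terminal payoffs (K − S): max(-16.34, 0) = 0, max(10.04, 0) = 10.04
Node 0 (S = 75): V_0 = e^(−0.0075)·[0.4778·0.0000 + 0.5222·10.0407] = 5.2045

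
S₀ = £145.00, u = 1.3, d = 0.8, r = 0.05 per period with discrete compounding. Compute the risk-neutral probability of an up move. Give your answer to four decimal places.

Risk-neutral probability p = (1 + 0.05 − 0.8)/(1.3 − 0.8) = 0.2500/0.5000 = 0.5000

p = 0.5000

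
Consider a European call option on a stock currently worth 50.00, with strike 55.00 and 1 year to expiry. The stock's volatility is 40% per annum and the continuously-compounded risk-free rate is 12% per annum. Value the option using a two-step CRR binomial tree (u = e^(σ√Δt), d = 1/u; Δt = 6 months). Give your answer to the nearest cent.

CRR parameters: u = e^(σ√Δt) = e^(0.4·√0.5) = 1.3269, d = 1/u = 0.7536
Per-period rate: rΔt = 0.12·0.5 = 0.06, so R = e^0.06 = 1.0618
Risk-neutral probability p = (e^0.06 − 0.7536)/(1.3269 − 0.7536) = 0.3082/0.5733 = 0.5376
Terminal stock prices: S_uu = 88.03, S_ud = 50, S_dd = 28.4
Terminal payoffs (S − K): max(33.03, 0) = 33.03, max(-5, 0) = 0, max(-26.6, 0) = 0
Node u (S = 66.34): V_u = e^(−0.06)·[0.5376·33.0327 + 0.4624·0.0000] = 16.7250
Node d (S = 37.68): V_d = e^(−0.06)·[0.5376·0.0000 + 0.4624·0.0000] = 0.0000
Node 0 (S = 50): V_0 = e^(−0.06)·[0.5376·16.7250 + 0.4624·0.0000] = 8.4682

8.47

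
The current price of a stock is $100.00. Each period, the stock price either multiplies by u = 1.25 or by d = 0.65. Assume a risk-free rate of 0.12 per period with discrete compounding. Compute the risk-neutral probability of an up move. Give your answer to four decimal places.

p = 0.7833

Risk-neutral probability p = (1 + 0.12 − 0.65)/(1.25 − 0.65) = 0.4700/0.6000 = 0.7833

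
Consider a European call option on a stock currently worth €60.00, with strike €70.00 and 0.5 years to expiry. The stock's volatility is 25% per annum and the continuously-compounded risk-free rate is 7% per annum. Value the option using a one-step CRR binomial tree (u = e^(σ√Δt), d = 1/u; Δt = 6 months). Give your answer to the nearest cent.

€0.86

CRR parameters: u = e^(σ√Δt) = e^(0.25·√0.5) = 1.1934, d = 1/u = 0.8380
Per-period rate: rΔt = 0.07·0.5 = 0.035, so R = e^0.035 = 1.0356
Risk-neutral probability p = (e^0.035 − 0.8380)/(1.1934 − 0.8380) = 0.1977/0.3554 = 0.5561
Terminal stock prices: S_u = 71.6, S_d = 50.28
Terminal payoffs (S − K): max(1.602, 0) = 1.602, max(-19.72, 0) = 0
Node 0 (S = 60): V_0 = e^(−0.035)·[0.5561·1.6019 + 0.4439·0.0000] = 0.8602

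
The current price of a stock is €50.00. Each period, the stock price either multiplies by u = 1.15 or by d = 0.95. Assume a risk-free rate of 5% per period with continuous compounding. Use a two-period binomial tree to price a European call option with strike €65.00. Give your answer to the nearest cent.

Risk-neutral probability p = (e^0.05 − 0.95)/(1.15 − 0.95) = 0.1013/0.2000 = 0.5064
Terminal stock prices: S_uu = 66.12, S_ud = 54.62, S_dd = 45.12
Terminal payoffs (S − K): max(1.125, 0) = 1.125, max(-10.38, 0) = 0, max(-19.88, 0) = 0
Node u (S = 57.5): V_u = e^(−0.05)·[0.5064·1.1250 + 0.4936·0.0000] = 0.5419
Node d (S = 47.5): V_d = e^(−0.05)·[0.5064·0.0000 + 0.4936·0.0000] = 0.0000
Node 0 (S = 50): V_0 = e^(−0.05)·[0.5064·0.5419 + 0.4936·0.0000] = 0.2610

€0.26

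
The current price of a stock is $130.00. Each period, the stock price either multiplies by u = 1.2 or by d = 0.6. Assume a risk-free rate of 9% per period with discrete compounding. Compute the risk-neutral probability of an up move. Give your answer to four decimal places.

Risk-neutral probability p = (1 + 0.09 − 0.6)/(1.2 − 0.6) = 0.4900/0.6000 = 0.8167

p = 0.8167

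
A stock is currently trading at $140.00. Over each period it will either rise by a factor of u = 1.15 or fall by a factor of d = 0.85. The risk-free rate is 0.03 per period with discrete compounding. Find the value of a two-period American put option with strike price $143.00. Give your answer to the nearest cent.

Risk-neutral probability p = (1 + 0.03 − 0.85)/(1.15 − 0.85) = 0.1800/0.3000 = 0.6000
Terminal stock prices: S_uu = 185.1, S_ud = 136.8, S_dd = 101.1
Terminal payoffs (K − S): max(-42.15, 0) = 0, max(6.15, 0) = 6.15, max(41.85, 0) = 41.85
Node u (S = 161): continuation = 1/1.03·[0.6000·0.0000 + 0.4000·6.1500] = 2.3883; exercise value = 0.0000 ≤ continuation, so V_u = 2.3883
Node d (S = 119): continuation = 1/1.03·[0.6000·6.1500 + 0.4000·41.8500] = 19.8350; exercise value = 24.0000 > continuation, so V_d = 24.0000 (exercise)
Node 0 (S = 140): continuation = 1/1.03·[0.6000·2.3883 + 0.4000·24.0000] = 10.7117; exercise value = 3.0000 ≤ continuation, so V_0 = 10.7117

$10.71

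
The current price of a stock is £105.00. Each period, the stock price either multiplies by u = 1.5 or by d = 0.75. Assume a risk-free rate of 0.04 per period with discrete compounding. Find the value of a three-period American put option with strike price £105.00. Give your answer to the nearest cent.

£20.22

Risk-neutral probability p = (1 + 0.04 − 0.75)/(1.5 − 0.75) = 0.2900/0.7500 = 0.3867
Terminal stock prices: S_uuu = 354.4, S_uud = 177.2, S_udd = 88.59, S_ddd = 44.3
Terminal payoffs (K − S): max(-249.4, 0) = 0, max(-72.19, 0) = 0, max(16.41, 0) = 16.41, max(60.7, 0) = 60.7
Node uu (S = 236.2): continuation = 1/1.04·[0.3867·0.0000 + 0.6133·0.0000] = 0.0000; exercise value = 0.0000 ≤ continuation, so V_uu = 0.0000
Node ud (S = 118.1): continuation = 1/1.04·[0.3867·0.0000 + 0.6133·16.4062] = 9.6755; exercise value = 0.0000 ≤ continuation, so V_ud = 9.6755
Node dd (S = 59.06): continuation = 1/1.04·[0.3867·16.4062 + 0.6133·60.7031] = 41.8990; exercise value = 45.9375 > continuation, so V_dd = 45.9375 (exercise)
Node u (S = 157.5): continuation = 1/1.04·[0.3867·0.0000 + 0.6133·9.6755] = 5.7061; exercise value = 0.0000 ≤ continuation, so V_u = 5.7061
Node d (S = 78.75): continuation = 1/1.04·[0.3867·9.6755 + 0.6133·45.9375] = 30.6886; exercise value = 26.2500 ≤ continuation, so V_d = 30.6886
Node 0 (S = 105): continuation = 1/1.04·[0.3867·5.7061 + 0.6133·30.6886] = 20.2199; exercise value = 0.0000 ≤ continuation, so V_0 = 20.2199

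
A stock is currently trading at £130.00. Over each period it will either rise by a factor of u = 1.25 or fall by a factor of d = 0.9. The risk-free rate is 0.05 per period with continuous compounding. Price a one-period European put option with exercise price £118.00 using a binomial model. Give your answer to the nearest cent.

£0.54

Risk-neutral probability p = (e^0.05 − 0.9)/(1.25 − 0.9) = 0.1513/0.3500 = 0.4322
Terminal stock prices: S_u = 162.5, S_d = 117
Terminal payoffs (K − S): max(-44.5, 0) = 0, max(1, 0) = 1
Node 0 (S = 130): V_0 = e^(−0.05)·[0.4322·0.0000 + 0.5678·1.0000] = 0.5401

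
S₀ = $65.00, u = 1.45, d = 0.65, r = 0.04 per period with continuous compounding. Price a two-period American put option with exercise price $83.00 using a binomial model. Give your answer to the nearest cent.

$25.04

Risk-neutral probability p = (e^0.04 − 0.65)/(1.45 − 0.65) = 0.3908/0.8000 = 0.4885
Terminal stock prices: S_uu = 136.7, S_ud = 61.26, S_dd = 27.46
Terminal payoffs (K − S): max(-53.66, 0) = 0, max(21.74, 0) = 21.74, max(55.54, 0) = 55.54
Node u (S = 94.25): continuation = e^(−0.04)·[0.4885·0.0000 + 0.5115·21.7375] = 10.6825; exercise value = 0.0000 ≤ continuation, so V_u = 10.6825
Node d (S = 42.25): continuation = e^(−0.04)·[0.4885·21.7375 + 0.5115·55.5375] = 37.4955; exercise value = 40.7500 > continuation, so V_d = 40.7500 (exercise)
Node 0 (S = 65): continuation = e^(−0.04)·[0.4885·10.6825 + 0.5115·40.7500] = 25.0397; exercise value = 18.0000 ≤ continuation, so V_0 = 25.0397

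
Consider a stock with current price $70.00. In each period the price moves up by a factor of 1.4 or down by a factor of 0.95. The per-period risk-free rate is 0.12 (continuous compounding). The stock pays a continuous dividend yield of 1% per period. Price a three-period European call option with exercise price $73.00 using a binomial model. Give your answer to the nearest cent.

Per-period risk-free factor R = e^0.12 = 1.1275; dividend-adjusted growth = e^(0.12−0.01) = 1.1163.
Risk-neutral probability p = (1.1163 − 0.95)/(1.4 − 0.95) = 0.1663/0.4500 = 0.3695
Terminal stock prices: S_uuu = 192.1, S_uud = 130.3, S_udd = 88.44, S_ddd = 60.02
Terminal payoffs (S − K): max(119.1, 0) = 119.1, max(57.34, 0) = 57.34, max(15.44, 0) = 15.44, max(-12.98, 0) = 0
Node uu (S = 137.2): V_uu = e^(−0.12)·[0.3695·119.0800 + 0.6305·57.3400] = 71.0896
Node ud (S = 93.1): V_ud = e^(−0.12)·[0.3695·57.3400 + 0.6305·15.4450] = 27.4284
Node dd (S = 63.17): V_dd = e^(−0.12)·[0.3695·15.4450 + 0.6305·0.0000] = 5.0617
Node u (S = 98): V_u = e^(−0.12)·[0.3695·71.0896 + 0.6305·27.4284] = 38.6356
Node d (S = 66.5): V_d = e^(−0.12)·[0.3695·27.4284 + 0.6305·5.0617] = 11.8194
Node 0 (S = 70): V_0 = e^(−0.12)·[0.3695·38.6356 + 0.6305·11.8194] = 19.2712

$19.27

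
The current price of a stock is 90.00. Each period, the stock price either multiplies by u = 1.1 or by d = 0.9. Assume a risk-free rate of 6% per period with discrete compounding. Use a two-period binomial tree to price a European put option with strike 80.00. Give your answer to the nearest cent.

Risk-neutral probability p = (1 + 0.06 − 0.9)/(1.1 − 0.9) = 0.1600/0.2000 = 0.8000
Terminal stock prices: S_uu = 108.9, S_ud = 89.1, S_dd = 72.9
Terminal payoffs (K − S): max(-28.9, 0) = 0, max(-9.1, 0) = 0, max(7.1, 0) = 7.1
Node u (S = 99): V_u = 1/1.06·[0.8000·0.0000 + 0.2000·0.0000] = 0.0000
Node d (S = 81): V_d = 1/1.06·[0.8000·0.0000 + 0.2000·7.1000] = 1.3396
Node 0 (S = 90): V_0 = 1/1.06·[0.8000·0.0000 + 0.2000·1.3396] = 0.2528

0.25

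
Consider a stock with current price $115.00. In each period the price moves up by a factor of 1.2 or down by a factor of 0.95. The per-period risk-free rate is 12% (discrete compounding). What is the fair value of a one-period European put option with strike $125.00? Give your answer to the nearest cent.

Risk-neutral probability p = (1 + 0.12 − 0.95)/(1.2 − 0.95) = 0.1700/0.2500 = 0.6800
Terminal stock prices: S_u = 138, S_d = 109.2
Terminal payoffs (K − S): max(-13, 0) = 0, max(15.75, 0) = 15.75
Node 0 (S = 115): V_0 = 1/1.12·[0.6800·0.0000 + 0.3200·15.7500] = 4.5000

$4.50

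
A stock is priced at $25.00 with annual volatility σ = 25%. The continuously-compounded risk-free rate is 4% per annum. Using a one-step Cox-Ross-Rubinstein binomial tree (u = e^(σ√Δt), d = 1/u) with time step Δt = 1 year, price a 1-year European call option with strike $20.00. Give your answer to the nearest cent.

CRR parameters: u = e^(σ√Δt) = e^(0.25·√1) = 1.2840, d = 1/u = 0.7788
Per-period rate: rΔt = 0.04·1 = 0.04, so R = e^0.04 = 1.0408
Risk-neutral probability p = (e^0.04 − 0.7788)/(1.2840 − 0.7788) = 0.2620/0.5052 = 0.5186
Terminal stock prices: S_u = 32.1, S_d = 19.47
Terminal payoffs (S − K): max(12.1, 0) = 12.1, max(-0.53, 0) = 0
Node 0 (S = 25): V_0 = e^(−0.04)·[0.5186·12.1006 + 0.4814·0.0000] = 6.0293

$6.03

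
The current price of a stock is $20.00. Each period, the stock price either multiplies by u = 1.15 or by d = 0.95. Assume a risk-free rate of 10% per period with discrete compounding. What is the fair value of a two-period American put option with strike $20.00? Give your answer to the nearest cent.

$0.23

Risk-neutral probability p = (1 + 0.1 − 0.95)/(1.15 − 0.95) = 0.1500/0.2000 = 0.7500
Terminal stock prices: S_uu = 26.45, S_ud = 21.85, S_dd = 18.05
Terminal payoffs (K − S): max(-6.45, 0) = 0, max(-1.85, 0) = 0, max(1.95, 0) = 1.95
Node u (S = 23): continuation = 1/1.1·[0.7500·0.0000 + 0.2500·0.0000] = 0.0000; exercise value = 0.0000 ≤ continuation, so V_u = 0.0000
Node d (S = 19): continuation = 1/1.1·[0.7500·0.0000 + 0.2500·1.9500] = 0.4432; exercise value = 1.0000 > continuation, so V_d = 1.0000 (exercise)
Node 0 (S = 20): continuation = 1/1.1·[0.7500·0.0000 + 0.2500·1.0000] = 0.2273; exercise value = 0.0000 ≤ continuation, so V_0 = 0.2273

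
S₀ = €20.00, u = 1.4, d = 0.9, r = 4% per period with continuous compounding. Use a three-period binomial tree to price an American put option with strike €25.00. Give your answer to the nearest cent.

€5.13

Risk-neutral probability p = (e^0.04 − 0.9)/(1.4 − 0.9) = 0.1408/0.5000 = 0.2816
Terminal stock prices: S_uuu = 54.88, S_uud = 35.28, S_udd = 22.68, S_ddd = 14.58
Terminal payoffs (K − S): max(-29.88, 0) = 0, max(-10.28, 0) = 0, max(2.32, 0) = 2.32, max(10.42, 0) = 10.42
Node uu (S = 39.2): continuation = e^(−0.04)·[0.2816·0.0000 + 0.7184·0.0000] = 0.0000; exercise value = 0.0000 ≤ continuation, so V_uu = 0.0000
Node ud (S = 25.2): continuation = e^(−0.04)·[0.2816·0.0000 + 0.7184·2.3200] = 1.6013; exercise value = 0.0000 ≤ continuation, so V_ud = 1.6013
Node dd (S = 16.2): continuation = e^(−0.04)·[0.2816·2.3200 + 0.7184·10.4200] = 7.8197; exercise value = 8.8000 > continuation, so V_dd = 8.8000 (exercise)
Node u (S = 28): continuation = e^(−0.04)·[0.2816·0.0000 + 0.7184·1.6013] = 1.1052; exercise value = 0.0000 ≤ continuation, so V_u = 1.1052
Node d (S = 18): continuation = e^(−0.04)·[0.2816·1.6013 + 0.7184·8.8000] = 6.5071; exercise value = 7.0000 > continuation, so V_d = 7.0000 (exercise)
Node 0 (S = 20): continuation = e^(−0.04)·[0.2816·1.1052 + 0.7184·7.0000] = 5.1305; exercise value = 5.0000 ≤ continuation, so V_0 = 5.1305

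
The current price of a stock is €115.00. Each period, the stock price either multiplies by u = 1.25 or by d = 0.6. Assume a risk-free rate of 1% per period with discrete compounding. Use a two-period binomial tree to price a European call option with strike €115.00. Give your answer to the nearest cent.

€25.23

Risk-neutral probability p = (1 + 0.01 − 0.6)/(1.25 − 0.6) = 0.4100/0.6500 = 0.6308
Terminal stock prices: S_uu = 179.7, S_ud = 86.25, S_dd = 41.4
Terminal payoffs (S − K): max(64.69, 0) = 64.69, max(-28.75, 0) = 0, max(-73.6, 0) = 0
Node u (S = 143.8): V_u = 1/1.01·[0.6308·64.6875 + 0.3692·0.0000] = 40.3989
Node d (S = 69): V_d = 1/1.01·[0.6308·0.0000 + 0.3692·0.0000] = 0.0000
Node 0 (S = 115): V_0 = 1/1.01·[0.6308·40.3989 + 0.3692·0.0000] = 25.2301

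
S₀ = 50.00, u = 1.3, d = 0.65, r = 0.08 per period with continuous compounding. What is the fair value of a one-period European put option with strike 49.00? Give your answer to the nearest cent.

5.08

Risk-neutral probability p = (e^0.08 − 0.65)/(1.3 − 0.65) = 0.4333/0.6500 = 0.6666
Terminal stock prices: S_u = 65, S_d = 32.5
Terminal payoffs (K − S): max(-16, 0) = 0, max(16.5, 0) = 16.5
Node 0 (S = 50): V_0 = e^(−0.08)·[0.6666·0.0000 + 0.3334·16.5000] = 5.0782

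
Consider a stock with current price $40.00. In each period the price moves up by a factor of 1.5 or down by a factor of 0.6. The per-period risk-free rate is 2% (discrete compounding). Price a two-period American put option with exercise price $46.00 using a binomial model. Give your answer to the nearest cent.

$13.90

Risk-neutral probability p = (1 + 0.02 − 0.6)/(1.5 − 0.6) = 0.4200/0.9000 = 0.4667
Terminal stock prices: S_uu = 90, S_ud = 36, S_dd = 14.4
Terminal payoffs (K − S): max(-44, 0) = 0, max(10, 0) = 10, max(31.6, 0) = 31.6
Node u (S = 60): continuation = 1/1.02·[0.4667·0.0000 + 0.5333·10.0000] = 5.2288; exercise value = 0.0000 ≤ continuation, so V_u = 5.2288
Node d (S = 24): continuation = 1/1.02·[0.4667·10.0000 + 0.5333·31.6000] = 21.0980; exercise value = 22.0000 > continuation, so V_d = 22.0000 (exercise)
Node 0 (S = 40): continuation = 1/1.02·[0.4667·5.2288 + 0.5333·22.0000] = 13.8955; exercise value = 6.0000 ≤ continuation, so V_0 = 13.8955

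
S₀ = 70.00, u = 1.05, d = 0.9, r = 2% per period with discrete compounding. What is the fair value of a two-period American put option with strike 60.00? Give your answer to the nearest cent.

Risk-neutral probability p = (1 + 0.02 − 0.9)/(1.05 − 0.9) = 0.1200/0.1500 = 0.8000
Terminal stock prices: S_uu = 77.17, S_ud = 66.15, S_dd = 56.7
Terminal payoffs (K − S): max(-17.17, 0) = 0, max(-6.15, 0) = 0, max(3.3, 0) = 3.3
Node u (S = 73.5): continuation = 1/1.02·[0.8000·0.0000 + 0.2000·0.0000] = 0.0000; exercise value = 0.0000 ≤ continuation, so V_u = 0.0000
Node d (S = 63): continuation = 1/1.02·[0.8000·0.0000 + 0.2000·3.3000] = 0.6471; exercise value = 0.0000 ≤ continuation, so V_d = 0.6471
Node 0 (S = 70): continuation = 1/1.02·[0.8000·0.0000 + 0.2000·0.6471] = 0.1269; exercise value = 0.0000 ≤ continuation, so V_0 = 0.1269

0.13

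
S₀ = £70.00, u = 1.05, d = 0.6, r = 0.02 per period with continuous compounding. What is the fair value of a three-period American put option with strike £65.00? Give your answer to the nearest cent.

Risk-neutral probability p = (e^0.02 − 0.6)/(1.05 − 0.6) = 0.4202/0.4500 = 0.9338
Terminal stock prices: S_uuu = 81.03, S_uud = 46.3, S_udd = 26.46, S_ddd = 15.12
Terminal payoffs (K − S): max(-16.03, 0) = 0, max(18.7, 0) = 18.7, max(38.54, 0) = 38.54, max(49.88, 0) = 49.88
Node uu (S = 77.17): continuation = e^(−0.02)·[0.9338·0.0000 + 0.0662·18.6950] = 1.2135; exercise value = 0.0000 ≤ continuation, so V_uu = 1.2135
Node ud (S = 44.1): continuation = e^(−0.02)·[0.9338·18.6950 + 0.0662·38.5400] = 19.6129; exercise value = 20.9000 > continuation, so V_ud = 20.9000 (exercise)
Node dd (S = 25.2): continuation = e^(−0.02)·[0.9338·38.5400 + 0.0662·49.8800] = 38.5129; exercise value = 39.8000 > continuation, so V_dd = 39.8000 (exercise)
Node u (S = 73.5): continuation = e^(−0.02)·[0.9338·1.2135 + 0.0662·20.9000] = 2.4672; exercise value = 0.0000 ≤ continuation, so V_u = 2.4672
Node d (S = 42): continuation = e^(−0.02)·[0.9338·20.9000 + 0.0662·39.8000] = 21.7129; exercise value = 23.0000 > continuation, so V_d = 23.0000 (exercise)
Node 0 (S = 70): continuation = e^(−0.02)·[0.9338·2.4672 + 0.0662·23.0000] = 3.7511; exercise value = 0.0000 ≤ continuation, so V_0 = 3.7511

£3.75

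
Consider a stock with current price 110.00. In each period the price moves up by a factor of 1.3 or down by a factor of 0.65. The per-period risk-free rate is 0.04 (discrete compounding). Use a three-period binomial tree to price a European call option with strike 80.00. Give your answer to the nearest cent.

46.73

Risk-neutral probability p = (1 + 0.04 − 0.65)/(1.3 − 0.65) = 0.3900/0.6500 = 0.6000
Terminal stock prices: S_uuu = 241.7, S_uud = 120.8, S_udd = 60.42, S_ddd = 30.21
Terminal payoffs (S − K): max(161.7, 0) = 161.7, max(40.84, 0) = 40.84, max(-19.58, 0) = 0, max(-49.79, 0) = 0
Node uu (S = 185.9): V_uu = 1/1.04·[0.6000·161.6700 + 0.4000·40.8350] = 108.9769
Node ud (S = 92.95): V_ud = 1/1.04·[0.6000·40.8350 + 0.4000·0.0000] = 23.5587
Node dd (S = 46.48): V_dd = 1/1.04·[0.6000·0.0000 + 0.4000·0.0000] = 0.0000
Node u (S = 143): V_u = 1/1.04·[0.6000·108.9769 + 0.4000·23.5587] = 71.9323
Node d (S = 71.5): V_d = 1/1.04·[0.6000·23.5587 + 0.4000·0.0000] = 13.5915
Node 0 (S = 110): V_0 = 1/1.04·[0.6000·71.9323 + 0.4000·13.5915] = 46.7269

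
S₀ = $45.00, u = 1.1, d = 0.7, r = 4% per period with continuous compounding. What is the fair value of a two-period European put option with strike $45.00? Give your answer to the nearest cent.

$2.87

Risk-neutral probability p = (e^0.04 − 0.7)/(1.1 − 0.7) = 0.3408/0.4000 = 0.8520
Terminal stock prices: S_uu = 54.45, S_ud = 34.65, S_dd = 22.05
Terminal payoffs (K − S): max(-9.45, 0) = 0, max(10.35, 0) = 10.35, max(22.95, 0) = 22.95
Node u (S = 49.5): V_u = e^(−0.04)·[0.8520·0.0000 + 0.1480·10.3500] = 1.4715
Node d (S = 31.5): V_d = e^(−0.04)·[0.8520·10.3500 + 0.1480·22.9500] = 11.7355
Node 0 (S = 45): V_0 = e^(−0.04)·[0.8520·1.4715 + 0.1480·11.7355] = 2.8730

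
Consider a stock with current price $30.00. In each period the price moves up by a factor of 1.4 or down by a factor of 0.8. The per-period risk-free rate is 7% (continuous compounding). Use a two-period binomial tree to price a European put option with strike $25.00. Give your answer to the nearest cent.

Risk-neutral probability p = (e^0.07 − 0.8)/(1.4 − 0.8) = 0.2725/0.6000 = 0.4542
Terminal stock prices: S_uu = 58.8, S_ud = 33.6, S_dd = 19.2
Terminal payoffs (K − S): max(-33.8, 0) = 0, max(-8.6, 0) = 0, max(5.8, 0) = 5.8
Node u (S = 42): V_u = e^(−0.07)·[0.4542·0.0000 + 0.5458·0.0000] = 0.0000
Node d (S = 24): V_d = e^(−0.07)·[0.4542·0.0000 + 0.5458·5.8000] = 2.9517
Node 0 (S = 30): V_0 = e^(−0.07)·[0.4542·0.0000 + 0.5458·2.9517] = 1.5022

$1.50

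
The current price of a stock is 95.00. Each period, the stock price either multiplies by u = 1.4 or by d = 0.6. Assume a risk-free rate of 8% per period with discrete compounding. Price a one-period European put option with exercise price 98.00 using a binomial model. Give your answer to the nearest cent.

Risk-neutral probability p = (1 + 0.08 − 0.6)/(1.4 − 0.6) = 0.4800/0.8000 = 0.6000
Terminal stock prices: S_u = 133, S_d = 57
Terminal payoffs (K − S): max(-35, 0) = 0, max(41, 0) = 41
Node 0 (S = 95): V_0 = 1/1.08·[0.6000·0.0000 + 0.4000·41.0000] = 15.1852

15.19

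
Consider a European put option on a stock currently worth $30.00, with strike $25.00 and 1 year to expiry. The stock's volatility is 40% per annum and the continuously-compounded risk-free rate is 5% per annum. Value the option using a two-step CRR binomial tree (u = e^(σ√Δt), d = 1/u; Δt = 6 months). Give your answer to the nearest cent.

$2.10

CRR parameters: u = e^(σ√Δt) = e^(0.4·√0.5) = 1.3269, d = 1/u = 0.7536
Per-period rate: rΔt = 0.05·0.5 = 0.025, so R = e^0.025 = 1.0253
Risk-neutral probability p = (e^0.025 − 0.7536)/(1.3269 − 0.7536) = 0.2717/0.5733 = 0.4739
Terminal stock prices: S_uu = 52.82, S_ud = 30, S_dd = 17.04
Terminal payoffs (K − S): max(-27.82, 0) = 0, max(-5, 0) = 0, max(7.961, 0) = 7.961
Node u (S = 39.81): V_u = e^(−0.025)·[0.4739·0.0000 + 0.5261·0.0000] = 0.0000
Node d (S = 22.61): V_d = e^(−0.025)·[0.4739·0.0000 + 0.5261·7.9609] = 4.0847
Node 0 (S = 30): V_0 = e^(−0.025)·[0.4739·0.0000 + 0.5261·4.0847] = 2.0958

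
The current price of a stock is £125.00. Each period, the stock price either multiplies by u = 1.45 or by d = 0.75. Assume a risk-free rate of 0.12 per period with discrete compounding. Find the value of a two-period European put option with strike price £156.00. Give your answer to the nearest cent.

£23.15

Risk-neutral probability p = (1 + 0.12 − 0.75)/(1.45 − 0.75) = 0.3700/0.7000 = 0.5286
Terminal stock prices: S_uu = 262.8, S_ud = 135.9, S_dd = 70.31
Terminal payoffs (K − S): max(-106.8, 0) = 0, max(20.06, 0) = 20.06, max(85.69, 0) = 85.69
Node u (S = 181.2): V_u = 1/1.12·[0.5286·0.0000 + 0.4714·20.0625] = 8.4447
Node d (S = 93.75): V_d = 1/1.12·[0.5286·20.0625 + 0.4714·85.6875] = 45.5357
Node 0 (S = 125): V_0 = 1/1.12·[0.5286·8.4447 + 0.4714·45.5357] = 23.1522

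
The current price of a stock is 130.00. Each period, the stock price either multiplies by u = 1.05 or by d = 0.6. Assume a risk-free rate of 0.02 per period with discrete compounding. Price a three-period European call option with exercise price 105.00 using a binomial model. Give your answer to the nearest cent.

34.85

Risk-neutral probability p = (1 + 0.02 − 0.6)/(1.05 − 0.6) = 0.4200/0.4500 = 0.9333
Terminal stock prices: S_uuu = 150.5, S_uud = 86, S_udd = 49.14, S_ddd = 28.08
Terminal payoffs (S − K): max(45.49, 0) = 45.49, max(-19, 0) = 0, max(-55.86, 0) = 0, max(-76.92, 0) = 0
Node uu (S = 143.3): V_uu = 1/1.02·[0.9333·45.4913 + 0.0667·0.0000] = 41.6260
Node ud (S = 81.9): V_ud = 1/1.02·[0.9333·0.0000 + 0.0667·0.0000] = 0.0000
Node dd (S = 46.8): V_dd = 1/1.02·[0.9333·0.0000 + 0.0667·0.0000] = 0.0000
Node u (S = 136.5): V_u = 1/1.02·[0.9333·41.6260 + 0.0667·0.0000] = 38.0891
Node d (S = 78): V_d = 1/1.02·[0.9333·0.0000 + 0.0667·0.0000] = 0.0000
Node 0 (S = 130): V_0 = 1/1.02·[0.9333·38.0891 + 0.0667·0.0000] = 34.8528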